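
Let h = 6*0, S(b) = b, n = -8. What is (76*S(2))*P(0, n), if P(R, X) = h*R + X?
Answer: -1216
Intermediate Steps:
h = 0
P(R, X) = X (P(R, X) = 0*R + X = 0 + X = X)
(76*S(2))*P(0, n) = (76*2)*(-8) = 152*(-8) = -1216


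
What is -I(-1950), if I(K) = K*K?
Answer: -3802500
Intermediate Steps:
I(K) = K**2
-I(-1950) = -1*(-1950)**2 = -1*3802500 = -3802500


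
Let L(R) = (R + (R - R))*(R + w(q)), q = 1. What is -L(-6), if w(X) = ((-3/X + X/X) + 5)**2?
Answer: 18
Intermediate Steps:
w(X) = (6 - 3/X)**2 (w(X) = ((-3/X + 1) + 5)**2 = ((1 - 3/X) + 5)**2 = (6 - 3/X)**2)
L(R) = R*(9 + R) (L(R) = (R + (R - R))*(R + 9*(-1 + 2*1)**2/1**2) = (R + 0)*(R + 9*1*(-1 + 2)**2) = R*(R + 9*1*1**2) = R*(R + 9*1*1) = R*(R + 9) = R*(9 + R))
-L(-6) = -(-6)*(9 - 6) = -(-6)*3 = -1*(-18) = 18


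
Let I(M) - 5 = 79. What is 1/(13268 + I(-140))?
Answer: 1/13352 ≈ 7.4895e-5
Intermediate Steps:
I(M) = 84 (I(M) = 5 + 79 = 84)
1/(13268 + I(-140)) = 1/(13268 + 84) = 1/13352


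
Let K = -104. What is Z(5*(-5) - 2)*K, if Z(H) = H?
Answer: 2808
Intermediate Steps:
Z(5*(-5) - 2)*K = (5*(-5) - 2)*(-104) = (-25 - 2)*(-104) = -27*(-104) = 2808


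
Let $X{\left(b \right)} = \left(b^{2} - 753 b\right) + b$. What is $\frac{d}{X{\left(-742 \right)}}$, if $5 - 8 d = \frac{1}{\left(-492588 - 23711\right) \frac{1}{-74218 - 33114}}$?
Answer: $\frac{274907}{508748643424} \approx 5.4036 \cdot 10^{-7}$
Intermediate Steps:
$X{\left(b \right)} = b^{2} - 752 b$
$d = \frac{2474163}{4130392}$ ($d = \frac{5}{8} - \frac{1}{8 \frac{-492588 - 23711}{-74218 - 33114}} = \frac{5}{8} - \frac{1}{8 \left(- \frac{516299}{-107332}\right)} = \frac{5}{8} - \frac{1}{8 \left(\left(-516299\right) \left(- \frac{1}{107332}\right)\right)} = \frac{5}{8} - \frac{1}{8 \cdot \frac{516299}{107332}} = \frac{5}{8} - \frac{26833}{1032598} = \frac{2474163}{4130392} \approx 0.59901$)
$\frac{d}{X{\left(-742 \right)}} = \frac{2474163}{4130392 \left(- 742 \left(-752 - 742\right)\right)} = \frac{2474163}{4130392 \left(\left(-742\right) \left(-1494\right)\right)} = \frac{2474163}{4130392 \cdot 1108548} = \frac{2474163}{4130392} \cdot \frac{1}{1108548} = \frac{274907}{508748643424}$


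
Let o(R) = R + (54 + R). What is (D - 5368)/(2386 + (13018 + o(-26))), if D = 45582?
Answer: 20107/7703 ≈ 2.6103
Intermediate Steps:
o(R) = 54 + 2*R
(D - 5368)/(2386 + (13018 + o(-26))) = (45582 - 5368)/(2386 + (13018 + (54 + 2*(-26)))) = 40214/(2386 + (13018 + (54 - 52))) = 40214/(2386 + (13018 + 2)) = 40214/(2386 + 13020) = 40214/15406 = 40214*(1/15406) = 20107/7703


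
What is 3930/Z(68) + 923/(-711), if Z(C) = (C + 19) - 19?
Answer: 1365733/24174 ≈ 56.496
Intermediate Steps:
Z(C) = C (Z(C) = (19 + C) - 19 = C)
3930/Z(68) + 923/(-711) = 3930/68 + 923/(-711) = 3930*(1/68) + 923*(-1/711) = 1965/34 - 923/711 = 1365733/24174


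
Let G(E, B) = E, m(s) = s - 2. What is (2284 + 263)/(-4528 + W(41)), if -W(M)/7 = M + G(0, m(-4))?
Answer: -283/535 ≈ -0.52897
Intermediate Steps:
m(s) = -2 + s
W(M) = -7*M (W(M) = -7*(M + 0) = -7*M)
(2284 + 263)/(-4528 + W(41)) = (2284 + 263)/(-4528 - 7*41) = 2547/(-4528 - 287) = 2547/(-4815) = 2547*(-1/4815) = -283/535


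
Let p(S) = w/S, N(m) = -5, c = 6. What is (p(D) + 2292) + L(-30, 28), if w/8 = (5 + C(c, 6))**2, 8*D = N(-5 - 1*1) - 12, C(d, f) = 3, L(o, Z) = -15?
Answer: 34613/17 ≈ 2036.1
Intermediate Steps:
D = -17/8 (D = (-5 - 12)/8 = (1/8)*(-17) = -17/8 ≈ -2.1250)
w = 512 (w = 8*(5 + 3)**2 = 8*8**2 = 8*64 = 512)
p(S) = 512/S
(p(D) + 2292) + L(-30, 28) = (512/(-17/8) + 2292) - 15 = (512*(-8/17) + 2292) - 15 = (-4096/17 + 2292) - 15 = 34868/17 - 15 = 34613/17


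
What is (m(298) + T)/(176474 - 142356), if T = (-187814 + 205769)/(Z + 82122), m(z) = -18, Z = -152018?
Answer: -1276083/2384711728 ≈ -0.00053511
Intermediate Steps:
T = -17955/69896 (T = (-187814 + 205769)/(-152018 + 82122) = 17955/(-69896) = 17955*(-1/69896) = -17955/69896 ≈ -0.25688)
(m(298) + T)/(176474 - 142356) = (-18 - 17955/69896)/(176474 - 142356) = -1276083/69896/34118 = -1276083/69896*1/34118 = -1276083/2384711728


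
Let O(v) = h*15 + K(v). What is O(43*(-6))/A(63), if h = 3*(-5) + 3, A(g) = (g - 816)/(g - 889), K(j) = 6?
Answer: -47908/251 ≈ -190.87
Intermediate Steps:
A(g) = (-816 + g)/(-889 + g)
h = -12 (h = -15 + 3 = -12)
O(v) = -174 (O(v) = -12*15 + 6 = -180 + 6 = -174)
O(43*(-6))/A(63) = -174*(-889 + 63)/(-816 + 63) = -174/(-753/(-826)) = -174/((-1/826*(-753))) = -174/753/826 = -174*826/753 = -47908/251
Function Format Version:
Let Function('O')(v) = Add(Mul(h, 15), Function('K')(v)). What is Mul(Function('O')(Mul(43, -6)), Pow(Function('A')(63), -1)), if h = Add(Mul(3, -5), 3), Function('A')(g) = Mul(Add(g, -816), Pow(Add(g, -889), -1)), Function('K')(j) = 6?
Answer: Rational(-47908, 251) ≈ -190.87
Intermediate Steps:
Function('A')(g) = Mul(Pow(Add(-889, g), -1), Add(-816, g)) (Function('A')(g) = Mul(Add(-816, g), Pow(Add(-889, g), -1)) = Mul(Pow(Add(-889, g), -1), Add(-816, g)))
h = -12 (h = Add(-15, 3) = -12)
Function('O')(v) = -174 (Function('O')(v) = Add(Mul(-12, 15), 6) = Add(-180, 6) = -174)
Mul(Function('O')(Mul(43, -6)), Pow(Function('A')(63), -1)) = Mul(-174, Pow(Mul(Pow(Add(-889, 63), -1), Add(-816, 63)), -1)) = Mul(-174, Pow(Mul(Pow(-826, -1), -753), -1)) = Mul(-174, Pow(Mul(Rational(-1, 826), -753), -1)) = Mul(-174, Pow(Rational(753, 826), -1)) = Mul(-174, Rational(826, 753)) = Rational(-47908, 251)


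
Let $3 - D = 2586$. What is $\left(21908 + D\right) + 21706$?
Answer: $41031$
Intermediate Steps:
$D = -2583$ ($D = 3 - 2586 = -2583$)
$\left(21908 + D\right) + 21706 = \left(21908 - 2583\right) + 21706 = 19325 + 21706 = 41031$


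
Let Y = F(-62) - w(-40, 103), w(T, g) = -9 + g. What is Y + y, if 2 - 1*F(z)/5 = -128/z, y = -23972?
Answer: -746056/31 ≈ -24066.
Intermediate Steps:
F(z) = 10 + 640/z (F(z) = 10 - (-640)/z = 10 + 640/z)
Y = -2924/31 (Y = (10 + 640/(-62)) - (-9 + 103) = (10 + 640*(-1/62)) - 1*94 = (10 - 320/31) - 94 = -10/31 - 94 = -2924/31 ≈ -94.323)
Y + y = -2924/31 - 23972 = -746056/31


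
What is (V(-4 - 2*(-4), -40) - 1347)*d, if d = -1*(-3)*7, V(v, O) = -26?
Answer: -28833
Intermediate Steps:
d = 21 (d = 3*7 = 21)
(V(-4 - 2*(-4), -40) - 1347)*d = (-26 - 1347)*21 = -1373*21 = -28833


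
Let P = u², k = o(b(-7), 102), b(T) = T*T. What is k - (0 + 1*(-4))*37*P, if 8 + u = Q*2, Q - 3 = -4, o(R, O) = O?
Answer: 14902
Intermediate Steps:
b(T) = T²
Q = -1 (Q = 3 - 4 = -1)
k = 102
u = -10 (u = -8 - 1*2 = -8 - 2 = -10)
P = 100 (P = (-10)² = 100)
k - (0 + 1*(-4))*37*P = 102 - (0 + 1*(-4))*37*100 = 102 - (0 - 4)*37*100 = 102 - (-4*37)*100 = 102 - (-148)*100 = 102 - 1*(-14800) = 102 + 14800 = 14902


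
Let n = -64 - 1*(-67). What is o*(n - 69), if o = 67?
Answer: -4422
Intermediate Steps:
n = 3 (n = -64 + 67 = 3)
o*(n - 69) = 67*(3 - 69) = 67*(-66) = -4422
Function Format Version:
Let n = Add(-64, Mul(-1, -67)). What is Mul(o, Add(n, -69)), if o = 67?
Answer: -4422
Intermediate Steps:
n = 3 (n = Add(-64, 67) = 3)
Mul(o, Add(n, -69)) = Mul(67, Add(3, -69)) = Mul(67, -66) = -4422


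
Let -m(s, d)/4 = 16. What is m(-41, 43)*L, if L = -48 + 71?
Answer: -1472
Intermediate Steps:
m(s, d) = -64 (m(s, d) = -4*16 = -64)
L = 23
m(-41, 43)*L = -64*23 = -1472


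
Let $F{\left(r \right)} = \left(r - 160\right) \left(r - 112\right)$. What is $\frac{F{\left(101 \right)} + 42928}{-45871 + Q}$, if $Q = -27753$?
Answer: $- \frac{43577}{73624} \approx -0.59189$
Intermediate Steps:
$F{\left(r \right)} = \left(-160 + r\right) \left(-112 + r\right)$
$\frac{F{\left(101 \right)} + 42928}{-45871 + Q} = \frac{\left(17920 + 101^{2} - 27472\right) + 42928}{-45871 - 27753} = \frac{\left(17920 + 10201 - 27472\right) + 42928}{-73624} = \left(649 + 42928\right) \left(- \frac{1}{73624}\right) = 43577 \left(- \frac{1}{73624}\right) = - \frac{43577}{73624}$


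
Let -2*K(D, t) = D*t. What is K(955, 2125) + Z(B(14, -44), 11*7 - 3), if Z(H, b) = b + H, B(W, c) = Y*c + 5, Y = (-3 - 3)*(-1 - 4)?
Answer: -2031857/2 ≈ -1.0159e+6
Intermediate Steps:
Y = 30 (Y = -6*(-5) = 30)
K(D, t) = -D*t/2
B(W, c) = 5 + 30*c (B(W, c) = 30*c + 5 = 5 + 30*c)
Z(H, b) = H + b
K(955, 2125) + Z(B(14, -44), 11*7 - 3) = -1/2*955*2125 + ((5 + 30*(-44)) + (11*7 - 3)) = -2029375/2 + ((5 - 1320) + (77 - 3)) = -2029375/2 + (-1315 + 74) = -2029375/2 - 1241 = -2031857/2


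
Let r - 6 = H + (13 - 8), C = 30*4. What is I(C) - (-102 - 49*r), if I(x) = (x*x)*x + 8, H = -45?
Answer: 1726444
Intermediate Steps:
C = 120
r = -34 (r = 6 + (-45 + (13 - 8)) = 6 + (-45 + 5) = 6 - 40 = -34)
I(x) = 8 + x³ (I(x) = x²*x + 8 = x³ + 8 = 8 + x³)
I(C) - (-102 - 49*r) = (8 + 120³) - (-102 - 49*(-34)) = (8 + 1728000) - (-102 + 1666) = 1728008 - 1*1564 = 1728008 - 1564 = 1726444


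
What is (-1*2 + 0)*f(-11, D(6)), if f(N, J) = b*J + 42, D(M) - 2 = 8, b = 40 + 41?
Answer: -1704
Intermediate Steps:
b = 81
D(M) = 10 (D(M) = 2 + 8 = 10)
f(N, J) = 42 + 81*J (f(N, J) = 81*J + 42 = 42 + 81*J)
(-1*2 + 0)*f(-11, D(6)) = (-1*2 + 0)*(42 + 81*10) = (-2 + 0)*(42 + 810) = -2*852 = -1704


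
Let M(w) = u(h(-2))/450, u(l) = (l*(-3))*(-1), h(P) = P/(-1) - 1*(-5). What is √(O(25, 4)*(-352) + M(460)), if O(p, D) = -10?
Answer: √3168042/30 ≈ 59.330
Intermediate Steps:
h(P) = 5 - P (h(P) = P*(-1) + 5 = -P + 5 = 5 - P)
u(l) = 3*l (u(l) = -3*l*(-1) = 3*l)
M(w) = 7/150 (M(w) = (3*(5 - 1*(-2)))/450 = (3*(5 + 2))*(1/450) = (3*7)*(1/450) = 21*(1/450) = 7/150)
√(O(25, 4)*(-352) + M(460)) = √(-10*(-352) + 7/150) = √(3520 + 7/150) = √(528007/150) = √3168042/30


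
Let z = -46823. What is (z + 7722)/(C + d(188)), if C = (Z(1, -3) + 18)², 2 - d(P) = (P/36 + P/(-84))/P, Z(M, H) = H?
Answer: -2463363/14300 ≈ -172.26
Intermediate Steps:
d(P) = 125/63 (d(P) = 2 - (P/36 + P/(-84))/P = 2 - (P*(1/36) + P*(-1/84))/P = 2 - (P/36 - P/84)/P = 2 - P/63/P = 2 - 1*1/63 = 2 - 1/63 = 125/63)
C = 225 (C = (-3 + 18)² = 15² = 225)
(z + 7722)/(C + d(188)) = (-46823 + 7722)/(225 + 125/63) = -39101/14300/63 = -39101*63/14300 = -2463363/14300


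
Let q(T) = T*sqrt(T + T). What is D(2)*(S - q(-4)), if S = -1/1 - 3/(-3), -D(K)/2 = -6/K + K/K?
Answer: 32*I*sqrt(2) ≈ 45.255*I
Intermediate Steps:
D(K) = -2 + 12/K (D(K) = -2*(-6/K + K/K) = -2*(-6/K + 1) = -2*(1 - 6/K) = -2 + 12/K)
S = 0 (S = -1*1 - 3*(-1/3) = -1 + 1 = 0)
q(T) = sqrt(2)*T**(3/2) (q(T) = T*sqrt(2*T) = T*(sqrt(2)*sqrt(T)) = sqrt(2)*T**(3/2))
D(2)*(S - q(-4)) = (-2 + 12/2)*(0 - sqrt(2)*(-4)**(3/2)) = (-2 + 12*(1/2))*(0 - sqrt(2)*(-8*I)) = (-2 + 6)*(0 - (-8)*I*sqrt(2)) = 4*(0 + 8*I*sqrt(2)) = 4*(8*I*sqrt(2)) = 32*I*sqrt(2)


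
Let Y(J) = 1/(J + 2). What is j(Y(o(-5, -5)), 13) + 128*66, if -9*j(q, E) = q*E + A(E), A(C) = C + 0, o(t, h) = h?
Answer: 228070/27 ≈ 8447.0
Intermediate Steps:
Y(J) = 1/(2 + J)
A(C) = C
j(q, E) = -E/9 - E*q/9 (j(q, E) = -(q*E + E)/9 = -(E*q + E)/9 = -(E + E*q)/9 = -E/9 - E*q/9)
j(Y(o(-5, -5)), 13) + 128*66 = (⅑)*13*(-1 - 1/(2 - 5)) + 128*66 = (⅑)*13*(-1 - 1/(-3)) + 8448 = (⅑)*13*(-1 - 1*(-⅓)) + 8448 = (⅑)*13*(-1 + ⅓) + 8448 = (⅑)*13*(-⅔) + 8448 = -26/27 + 8448 = 228070/27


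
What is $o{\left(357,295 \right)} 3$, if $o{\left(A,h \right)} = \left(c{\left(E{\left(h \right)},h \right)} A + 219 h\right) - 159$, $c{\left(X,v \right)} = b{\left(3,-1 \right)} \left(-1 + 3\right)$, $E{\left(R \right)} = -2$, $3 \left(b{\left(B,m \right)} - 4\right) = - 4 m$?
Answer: $204762$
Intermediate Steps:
$b{\left(B,m \right)} = 4 - \frac{4 m}{3}$ ($b{\left(B,m \right)} = 4 + \frac{\left(-4\right) m}{3} = 4 - \frac{4 m}{3}$)
$c{\left(X,v \right)} = \frac{32}{3}$ ($c{\left(X,v \right)} = \left(4 - - \frac{4}{3}\right) \left(-1 + 3\right) = \left(4 + \frac{4}{3}\right) 2 = \frac{16}{3} \cdot 2 = \frac{32}{3}$)
$o{\left(A,h \right)} = -159 + 219 h + \frac{32 A}{3}$ ($o{\left(A,h \right)} = \left(\frac{32 A}{3} + 219 h\right) - 159 = \left(219 h + \frac{32 A}{3}\right) - 159 = -159 + 219 h + \frac{32 A}{3}$)
$o{\left(357,295 \right)} 3 = \left(-159 + 219 \cdot 295 + \frac{32}{3} \cdot 357\right) 3 = \left(-159 + 64605 + 3808\right) 3 = 68254 \cdot 3 = 204762$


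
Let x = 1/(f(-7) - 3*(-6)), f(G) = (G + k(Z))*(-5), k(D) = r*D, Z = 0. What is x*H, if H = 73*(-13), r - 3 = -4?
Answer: -949/53 ≈ -17.906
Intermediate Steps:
r = -1 (r = 3 - 4 = -1)
H = -949
k(D) = -D
f(G) = -5*G (f(G) = (G - 1*0)*(-5) = (G + 0)*(-5) = G*(-5) = -5*G)
x = 1/53 (x = 1/(-5*(-7) - 3*(-6)) = 1/(35 + 18) = 1/53 ≈ 0.018868)
x*H = (1/53)*(-949) = -949/53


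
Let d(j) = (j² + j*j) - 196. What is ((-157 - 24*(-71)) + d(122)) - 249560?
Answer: -218441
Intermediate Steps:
d(j) = -196 + 2*j² (d(j) = (j² + j²) - 196 = 2*j² - 196 = -196 + 2*j²)
((-157 - 24*(-71)) + d(122)) - 249560 = ((-157 - 24*(-71)) + (-196 + 2*122²)) - 249560 = ((-157 + 1704) + (-196 + 2*14884)) - 249560 = (1547 + (-196 + 29768)) - 249560 = (1547 + 29572) - 249560 = 31119 - 249560 = -218441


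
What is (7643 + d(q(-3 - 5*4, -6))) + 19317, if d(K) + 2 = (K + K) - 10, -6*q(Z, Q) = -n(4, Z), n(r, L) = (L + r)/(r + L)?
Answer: 80845/3 ≈ 26948.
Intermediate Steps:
n(r, L) = 1 (n(r, L) = (L + r)/(L + r) = 1)
q(Z, Q) = ⅙ (q(Z, Q) = -(-1)/6 = -⅙*(-1) = ⅙)
d(K) = -12 + 2*K (d(K) = -2 + ((K + K) - 10) = -2 + (2*K - 10) = -2 + (-10 + 2*K) = -12 + 2*K)
(7643 + d(q(-3 - 5*4, -6))) + 19317 = (7643 + (-12 + 2*(⅙))) + 19317 = (7643 + (-12 + ⅓)) + 19317 = (7643 - 35/3) + 19317 = 22894/3 + 19317 = 80845/3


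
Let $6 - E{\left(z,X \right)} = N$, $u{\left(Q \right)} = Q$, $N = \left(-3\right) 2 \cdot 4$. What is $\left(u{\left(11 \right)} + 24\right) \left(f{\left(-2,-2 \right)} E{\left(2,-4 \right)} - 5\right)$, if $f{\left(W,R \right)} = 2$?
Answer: $1925$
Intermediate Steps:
$N = -24$ ($N = \left(-6\right) 4 = -24$)
$E{\left(z,X \right)} = 30$ ($E{\left(z,X \right)} = 6 - -24 = 6 + 24 = 30$)
$\left(u{\left(11 \right)} + 24\right) \left(f{\left(-2,-2 \right)} E{\left(2,-4 \right)} - 5\right) = \left(11 + 24\right) \left(2 \cdot 30 - 5\right) = 35 \left(60 - 5\right) = 35 \cdot 55 = 1925$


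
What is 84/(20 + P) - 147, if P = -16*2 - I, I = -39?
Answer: -1295/9 ≈ -143.89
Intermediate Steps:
P = 7 (P = -16*2 - 1*(-39) = -32 + 39 = 7)
84/(20 + P) - 147 = 84/(20 + 7) - 147 = 84/27 - 147 = 84*(1/27) - 147 = 28/9 - 147 = -1295/9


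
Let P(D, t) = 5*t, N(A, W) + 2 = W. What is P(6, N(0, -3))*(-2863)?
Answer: 71575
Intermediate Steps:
N(A, W) = -2 + W
P(6, N(0, -3))*(-2863) = (5*(-2 - 3))*(-2863) = (5*(-5))*(-2863) = -25*(-2863) = 71575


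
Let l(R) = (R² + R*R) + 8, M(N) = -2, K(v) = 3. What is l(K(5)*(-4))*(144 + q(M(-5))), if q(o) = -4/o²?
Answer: 42328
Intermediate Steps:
q(o) = -4/o²
l(R) = 8 + 2*R² (l(R) = (R² + R²) + 8 = 2*R² + 8 = 8 + 2*R²)
l(K(5)*(-4))*(144 + q(M(-5))) = (8 + 2*(3*(-4))²)*(144 - 4/(-2)²) = (8 + 2*(-12)²)*(144 - 4*¼) = (8 + 2*144)*(144 - 1) = (8 + 288)*143 = 296*143 = 42328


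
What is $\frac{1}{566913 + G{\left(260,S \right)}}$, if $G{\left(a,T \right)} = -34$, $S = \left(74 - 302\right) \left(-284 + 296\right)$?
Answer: $\frac{1}{566879} \approx 1.764 \cdot 10^{-6}$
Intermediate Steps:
$S = -2736$ ($S = \left(-228\right) 12 = -2736$)
$\frac{1}{566913 + G{\left(260,S \right)}} = \frac{1}{566913 - 34} = \frac{1}{566879}$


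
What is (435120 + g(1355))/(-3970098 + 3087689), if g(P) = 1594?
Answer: -436714/882409 ≈ -0.49491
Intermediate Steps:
(435120 + g(1355))/(-3970098 + 3087689) = (435120 + 1594)/(-3970098 + 3087689) = 436714/(-882409) = 436714*(-1/882409) = -436714/882409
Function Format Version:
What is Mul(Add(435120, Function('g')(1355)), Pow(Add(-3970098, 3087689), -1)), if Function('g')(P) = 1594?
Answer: Rational(-436714, 882409) ≈ -0.49491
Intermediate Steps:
Mul(Add(435120, Function('g')(1355)), Pow(Add(-3970098, 3087689), -1)) = Mul(Add(435120, 1594), Pow(Add(-3970098, 3087689), -1)) = Mul(436714, Pow(-882409, -1)) = Mul(436714, Rational(-1, 882409)) = Rational(-436714, 882409)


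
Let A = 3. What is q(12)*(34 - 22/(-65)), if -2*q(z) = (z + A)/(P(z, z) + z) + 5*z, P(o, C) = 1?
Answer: -177444/169 ≈ -1050.0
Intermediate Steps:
q(z) = -5*z/2 - (3 + z)/(2*(1 + z)) (q(z) = -((z + 3)/(1 + z) + 5*z)/2 = -((3 + z)/(1 + z) + 5*z)/2 = -(5*z + (3 + z)/(1 + z))/2 = -5*z/2 - (3 + z)/(2*(1 + z)))
q(12)*(34 - 22/(-65)) = ((-3 - 6*12 - 5*12²)/(2*(1 + 12)))*(34 - 22/(-65)) = ((½)*(-3 - 72 - 5*144)/13)*(34 - 22*(-1/65)) = ((½)*(1/13)*(-3 - 72 - 720))*(34 + 22/65) = ((½)*(1/13)*(-795))*(2232/65) = -795/26*2232/65 = -177444/169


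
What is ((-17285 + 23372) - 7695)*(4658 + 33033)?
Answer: -60607128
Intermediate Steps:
((-17285 + 23372) - 7695)*(4658 + 33033) = (6087 - 7695)*37691 = -1608*37691 = -60607128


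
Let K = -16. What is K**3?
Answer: -4096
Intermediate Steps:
K**3 = (-16)**3 = -4096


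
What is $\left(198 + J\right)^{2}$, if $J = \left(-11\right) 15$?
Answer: $1089$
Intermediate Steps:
$J = -165$
$\left(198 + J\right)^{2} = \left(198 - 165\right)^{2} = 33^{2} = 1089$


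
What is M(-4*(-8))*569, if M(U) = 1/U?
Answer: 569/32 ≈ 17.781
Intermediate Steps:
M(-4*(-8))*569 = 569/(-4*(-8)) = 569/32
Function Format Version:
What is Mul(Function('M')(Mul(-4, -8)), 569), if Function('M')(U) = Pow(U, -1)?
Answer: Rational(569, 32) ≈ 17.781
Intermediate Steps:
Mul(Function('M')(Mul(-4, -8)), 569) = Mul(Pow(Mul(-4, -8), -1), 569) = Mul(Pow(32, -1), 569) = Mul(Rational(1, 32), 569) = Rational(569, 32)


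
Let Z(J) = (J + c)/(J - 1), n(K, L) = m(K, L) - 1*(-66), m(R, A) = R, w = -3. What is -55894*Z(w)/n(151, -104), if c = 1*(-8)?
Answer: -307417/434 ≈ -708.33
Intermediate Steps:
n(K, L) = 66 + K (n(K, L) = K - 1*(-66) = K + 66 = 66 + K)
c = -8
Z(J) = (-8 + J)/(-1 + J) (Z(J) = (J - 8)/(J - 1) = (-8 + J)/(-1 + J))
-55894*Z(w)/n(151, -104) = -55894*(-8 - 3)/((-1 - 3)*(66 + 151)) = -55894/(217/((-11/(-4)))) = -55894/(217/((-¼*(-11)))) = -55894/(217/(11/4)) = -55894/(217*(4/11)) = -55894/868/11 = -55894*11/868 = -307417/434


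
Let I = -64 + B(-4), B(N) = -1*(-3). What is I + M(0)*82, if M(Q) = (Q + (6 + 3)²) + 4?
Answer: 6909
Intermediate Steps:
B(N) = 3
I = -61 (I = -64 + 3 = -61)
M(Q) = 85 + Q (M(Q) = (Q + 9²) + 4 = (Q + 81) + 4 = (81 + Q) + 4 = 85 + Q)
I + M(0)*82 = -61 + (85 + 0)*82 = -61 + 85*82 = -61 + 6970 = 6909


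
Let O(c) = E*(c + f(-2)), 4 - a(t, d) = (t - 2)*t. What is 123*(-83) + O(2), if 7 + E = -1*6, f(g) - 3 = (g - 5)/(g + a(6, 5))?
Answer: -226119/22 ≈ -10278.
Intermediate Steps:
a(t, d) = 4 - t*(-2 + t) (a(t, d) = 4 - (t - 2)*t = 4 - (-2 + t)*t = 4 - t*(-2 + t))
f(g) = 3 + (-5 + g)/(-20 + g) (f(g) = 3 + (g - 5)/(g + (4 - 1*6² + 2*6)) = 3 + (-5 + g)/(g + (4 - 1*36 + 12)) = 3 + (-5 + g)/(g + (4 - 36 + 12)) = 3 + (-5 + g)/(g - 20) = 3 + (-5 + g)/(-20 + g))
E = -13 (E = -7 - 1*6 = -7 - 6 = -13)
O(c) = -949/22 - 13*c (O(c) = -13*(c + (-65 + 4*(-2))/(-20 - 2)) = -13*(c + (-65 - 8)/(-22)) = -13*(c - 1/22*(-73)) = -13*(c + 73/22) = -13*(73/22 + c) = -949/22 - 13*c)
123*(-83) + O(2) = 123*(-83) + (-949/22 - 13*2) = -10209 + (-949/22 - 26) = -10209 - 1521/22 = -226119/22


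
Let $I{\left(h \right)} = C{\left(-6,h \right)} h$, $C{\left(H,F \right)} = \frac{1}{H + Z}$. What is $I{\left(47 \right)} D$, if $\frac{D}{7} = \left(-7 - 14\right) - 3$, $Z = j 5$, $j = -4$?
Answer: $\frac{3948}{13} \approx 303.69$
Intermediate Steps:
$Z = -20$ ($Z = \left(-4\right) 5 = -20$)
$D = -168$ ($D = 7 \left(\left(-7 - 14\right) - 3\right) = 7 \left(-21 - 3\right) = 7 \left(-24\right) = -168$)
$C{\left(H,F \right)} = \frac{1}{-20 + H}$ ($C{\left(H,F \right)} = \frac{1}{H - 20} = \frac{1}{-20 + H}$)
$I{\left(h \right)} = - \frac{h}{26}$ ($I{\left(h \right)} = \frac{h}{-20 - 6} = \frac{h}{-26} = - \frac{h}{26}$)
$I{\left(47 \right)} D = \left(- \frac{1}{26}\right) 47 \left(-168\right) = \left(- \frac{47}{26}\right) \left(-168\right) = \frac{3948}{13}$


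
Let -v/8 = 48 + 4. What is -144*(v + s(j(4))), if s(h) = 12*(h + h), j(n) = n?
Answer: 46080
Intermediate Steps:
s(h) = 24*h (s(h) = 12*(2*h) = 24*h)
v = -416 (v = -8*(48 + 4) = -8*52 = -416)
-144*(v + s(j(4))) = -144*(-416 + 24*4) = -144*(-416 + 96) = -144*(-320) = 46080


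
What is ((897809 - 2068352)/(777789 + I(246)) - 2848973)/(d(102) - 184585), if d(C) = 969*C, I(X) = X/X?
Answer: 2215903880213/66693159130 ≈ 33.225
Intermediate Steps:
I(X) = 1
((897809 - 2068352)/(777789 + I(246)) - 2848973)/(d(102) - 184585) = ((897809 - 2068352)/(777789 + 1) - 2848973)/(969*102 - 184585) = (-1170543/777790 - 2848973)/(98838 - 184585) = (-1170543*1/777790 - 2848973)/(-85747) = (-1170543/777790 - 2848973)*(-1/85747) = -2215903880213/777790*(-1/85747) = 2215903880213/66693159130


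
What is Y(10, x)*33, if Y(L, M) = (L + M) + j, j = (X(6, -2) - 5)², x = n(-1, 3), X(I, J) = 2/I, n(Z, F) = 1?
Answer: 3245/3 ≈ 1081.7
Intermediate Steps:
x = 1
j = 196/9 (j = (2/6 - 5)² = (2*(⅙) - 5)² = (⅓ - 5)² = (-14/3)² = 196/9 ≈ 21.778)
Y(L, M) = 196/9 + L + M (Y(L, M) = (L + M) + 196/9 = 196/9 + L + M)
Y(10, x)*33 = (196/9 + 10 + 1)*33 = (295/9)*33 = 3245/3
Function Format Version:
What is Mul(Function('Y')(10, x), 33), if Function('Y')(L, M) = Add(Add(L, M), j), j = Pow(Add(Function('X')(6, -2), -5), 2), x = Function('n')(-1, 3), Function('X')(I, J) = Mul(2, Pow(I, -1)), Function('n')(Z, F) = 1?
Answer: Rational(3245, 3) ≈ 1081.7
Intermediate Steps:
x = 1
j = Rational(196, 9) (j = Pow(Add(Mul(2, Pow(6, -1)), -5), 2) = Pow(Add(Mul(2, Rational(1, 6)), -5), 2) = Pow(Add(Rational(1, 3), -5), 2) = Pow(Rational(-14, 3), 2) = Rational(196, 9) ≈ 21.778)
Function('Y')(L, M) = Add(Rational(196, 9), L, M) (Function('Y')(L, M) = Add(Add(L, M), Rational(196, 9)) = Add(Rational(196, 9), L, M))
Mul(Function('Y')(10, x), 33) = Mul(Add(Rational(196, 9), 10, 1), 33) = Mul(Rational(295, 9), 33) = Rational(3245, 3)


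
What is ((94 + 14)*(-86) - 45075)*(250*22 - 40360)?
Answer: 1895094180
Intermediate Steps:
((94 + 14)*(-86) - 45075)*(250*22 - 40360) = (108*(-86) - 45075)*(5500 - 40360) = (-9288 - 45075)*(-34860) = -54363*(-34860) = 1895094180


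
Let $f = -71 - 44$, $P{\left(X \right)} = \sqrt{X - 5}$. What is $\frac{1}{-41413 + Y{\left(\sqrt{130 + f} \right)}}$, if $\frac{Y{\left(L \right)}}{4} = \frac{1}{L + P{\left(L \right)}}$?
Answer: $\frac{- \sqrt{15} - \sqrt{-5 + \sqrt{15}}}{-4 + 41413 \sqrt{15} + 41413 i \sqrt{5 - \sqrt{15}}} \approx -2.4148 \cdot 10^{-5} + 1.5354 \cdot 10^{-10} i$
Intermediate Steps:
$P{\left(X \right)} = \sqrt{-5 + X}$
$f = -115$
$Y{\left(L \right)} = \frac{4}{L + \sqrt{-5 + L}}$
$\frac{1}{-41413 + Y{\left(\sqrt{130 + f} \right)}} = \frac{1}{-41413 + \frac{4}{\sqrt{130 - 115} + \sqrt{-5 + \sqrt{130 - 115}}}} = \frac{1}{-41413 + \frac{4}{\sqrt{15} + \sqrt{-5 + \sqrt{15}}}}$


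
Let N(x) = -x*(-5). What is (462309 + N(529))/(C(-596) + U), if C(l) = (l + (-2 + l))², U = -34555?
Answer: 464954/1391081 ≈ 0.33424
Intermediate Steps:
N(x) = 5*x
C(l) = (-2 + 2*l)²
(462309 + N(529))/(C(-596) + U) = (462309 + 5*529)/(4*(-1 - 596)² - 34555) = (462309 + 2645)/(4*(-597)² - 34555) = 464954/(4*356409 - 34555) = 464954/(1425636 - 34555) = 464954/1391081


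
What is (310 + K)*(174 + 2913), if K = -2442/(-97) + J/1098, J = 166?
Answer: 6124998677/5917 ≈ 1.0352e+6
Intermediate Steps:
K = 1348709/53253 (K = -2442/(-97) + 166/1098 = -2442*(-1/97) + 166*(1/1098) = 2442/97 + 83/549 = 1348709/53253 ≈ 25.326)
(310 + K)*(174 + 2913) = (310 + 1348709/53253)*(174 + 2913) = (17857139/53253)*3087 = 6124998677/5917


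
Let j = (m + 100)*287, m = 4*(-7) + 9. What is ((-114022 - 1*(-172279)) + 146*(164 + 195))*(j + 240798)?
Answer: 29222124195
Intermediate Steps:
m = -19 (m = -28 + 9 = -19)
j = 23247 (j = (-19 + 100)*287 = 81*287 = 23247)
((-114022 - 1*(-172279)) + 146*(164 + 195))*(j + 240798) = ((-114022 - 1*(-172279)) + 146*(164 + 195))*(23247 + 240798) = ((-114022 + 172279) + 146*359)*264045 = (58257 + 52414)*264045 = 110671*264045 = 29222124195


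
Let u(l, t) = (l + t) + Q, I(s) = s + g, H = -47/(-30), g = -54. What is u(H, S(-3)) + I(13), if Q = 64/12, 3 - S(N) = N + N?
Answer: -251/10 ≈ -25.100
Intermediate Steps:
S(N) = 3 - 2*N (S(N) = 3 - (N + N) = 3 - 2*N)
H = 47/30 (H = -47*(-1/30) = 47/30 ≈ 1.5667)
Q = 16/3 (Q = 64*(1/12) = 16/3 ≈ 5.3333)
I(s) = -54 + s (I(s) = s - 54 = -54 + s)
u(l, t) = 16/3 + l + t (u(l, t) = (l + t) + 16/3 = 16/3 + l + t)
u(H, S(-3)) + I(13) = (16/3 + 47/30 + (3 - 2*(-3))) + (-54 + 13) = (16/3 + 47/30 + (3 + 6)) - 41 = (16/3 + 47/30 + 9) - 41 = 159/10 - 41 = -251/10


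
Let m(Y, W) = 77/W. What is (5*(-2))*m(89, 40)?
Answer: -77/4 ≈ -19.250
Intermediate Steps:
(5*(-2))*m(89, 40) = (5*(-2))*(77/40) = -770/40 = -10*77/40 = -77/4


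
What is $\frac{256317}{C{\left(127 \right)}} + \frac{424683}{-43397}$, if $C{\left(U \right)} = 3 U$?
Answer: $\frac{3653861542}{5511419} \approx 662.96$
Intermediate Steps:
$\frac{256317}{C{\left(127 \right)}} + \frac{424683}{-43397} = \frac{256317}{3 \cdot 127} + \frac{424683}{-43397} = \frac{256317}{381} + 424683 \left(- \frac{1}{43397}\right) = 256317 \cdot \frac{1}{381} - \frac{424683}{43397} = \frac{85439}{127} - \frac{424683}{43397} = \frac{3653861542}{5511419}$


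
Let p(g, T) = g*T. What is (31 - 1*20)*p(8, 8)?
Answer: 704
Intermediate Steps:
p(g, T) = T*g
(31 - 1*20)*p(8, 8) = (31 - 1*20)*(8*8) = (31 - 20)*64 = 11*64 = 704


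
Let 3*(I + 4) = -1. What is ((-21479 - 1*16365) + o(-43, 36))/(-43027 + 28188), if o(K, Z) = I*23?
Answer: 113831/44517 ≈ 2.5570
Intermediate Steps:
I = -13/3 (I = -4 + (⅓)*(-1) = -4 - ⅓ = -13/3 ≈ -4.3333)
o(K, Z) = -299/3 (o(K, Z) = -13/3*23 = -299/3)
((-21479 - 1*16365) + o(-43, 36))/(-43027 + 28188) = ((-21479 - 1*16365) - 299/3)/(-43027 + 28188) = ((-21479 - 16365) - 299/3)/(-14839) = (-37844 - 299/3)*(-1/14839) = -113831/3*(-1/14839) = 113831/44517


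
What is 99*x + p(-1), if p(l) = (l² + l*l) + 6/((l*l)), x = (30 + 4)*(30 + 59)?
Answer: 299582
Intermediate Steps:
x = 3026 (x = 34*89 = 3026)
p(l) = 2*l² + 6/l² (p(l) = (l² + l²) + 6/(l²) = 2*l² + 6/l²)
99*x + p(-1) = 99*3026 + 2*(3 + (-1)⁴)/(-1)² = 299574 + 2*1*(3 + 1) = 299574 + 2*1*4 = 299574 + 8 = 299582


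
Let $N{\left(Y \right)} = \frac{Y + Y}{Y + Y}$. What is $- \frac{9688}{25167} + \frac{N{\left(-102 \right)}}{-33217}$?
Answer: $- \frac{321831463}{835972239} \approx -0.38498$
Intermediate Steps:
$N{\left(Y \right)} = 1$ ($N{\left(Y \right)} = \frac{2 Y}{2 Y} = 2 Y \frac{1}{2 Y} = 1$)
$- \frac{9688}{25167} + \frac{N{\left(-102 \right)}}{-33217} = - \frac{9688}{25167} + 1 \frac{1}{-33217} = \left(-9688\right) \frac{1}{25167} + 1 \left(- \frac{1}{33217}\right) = - \frac{9688}{25167} - \frac{1}{33217} = - \frac{321831463}{835972239}$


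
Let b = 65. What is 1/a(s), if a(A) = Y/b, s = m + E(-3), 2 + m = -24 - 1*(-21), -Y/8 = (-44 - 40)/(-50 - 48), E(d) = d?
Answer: -455/48 ≈ -9.4792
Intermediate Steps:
Y = -48/7 (Y = -8*(-44 - 40)/(-50 - 48) = -(-672)/(-98) = -(-672)*(-1)/98 = -8*6/7 = -48/7 ≈ -6.8571)
m = -5 (m = -2 + (-24 - 1*(-21)) = -2 + (-24 + 21) = -2 - 3 = -5)
s = -8 (s = -5 - 3 = -8)
a(A) = -48/455 (a(A) = -48/7/65 = -48/7*1/65 = -48/455)
1/a(s) = 1/(-48/455) = -455/48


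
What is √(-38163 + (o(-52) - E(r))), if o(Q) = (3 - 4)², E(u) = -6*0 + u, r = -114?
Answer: 4*I*√2378 ≈ 195.06*I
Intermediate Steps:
E(u) = u (E(u) = 0 + u = u)
o(Q) = 1 (o(Q) = (-1)² = 1)
√(-38163 + (o(-52) - E(r))) = √(-38163 + (1 - 1*(-114))) = √(-38163 + (1 + 114)) = √(-38163 + 115) = √(-38048) = 4*I*√2378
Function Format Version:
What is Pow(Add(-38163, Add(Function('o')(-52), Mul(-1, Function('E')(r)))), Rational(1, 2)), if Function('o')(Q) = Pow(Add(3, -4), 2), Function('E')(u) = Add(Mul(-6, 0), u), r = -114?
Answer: Mul(4, I, Pow(2378, Rational(1, 2))) ≈ Mul(195.06, I)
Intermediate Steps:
Function('E')(u) = u (Function('E')(u) = Add(0, u) = u)
Function('o')(Q) = 1 (Function('o')(Q) = Pow(-1, 2) = 1)
Pow(Add(-38163, Add(Function('o')(-52), Mul(-1, Function('E')(r)))), Rational(1, 2)) = Pow(Add(-38163, Add(1, Mul(-1, -114))), Rational(1, 2)) = Pow(Add(-38163, Add(1, 114)), Rational(1, 2)) = Pow(Add(-38163, 115), Rational(1, 2)) = Pow(-38048, Rational(1, 2)) = Mul(4, I, Pow(2378, Rational(1, 2)))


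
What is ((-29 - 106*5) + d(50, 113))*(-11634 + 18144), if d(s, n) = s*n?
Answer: 33142410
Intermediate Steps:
d(s, n) = n*s
((-29 - 106*5) + d(50, 113))*(-11634 + 18144) = ((-29 - 106*5) + 113*50)*(-11634 + 18144) = ((-29 - 530) + 5650)*6510 = (-559 + 5650)*6510 = 5091*6510 = 33142410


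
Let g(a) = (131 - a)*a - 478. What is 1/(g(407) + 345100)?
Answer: 1/232290 ≈ 4.3050e-6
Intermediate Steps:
g(a) = -478 + a*(131 - a) (g(a) = a*(131 - a) - 478 = -478 + a*(131 - a))
1/(g(407) + 345100) = 1/((-478 - 1*407² + 131*407) + 345100) = 1/((-478 - 1*165649 + 53317) + 345100) = 1/((-478 - 165649 + 53317) + 345100) = 1/(-112810 + 345100) = 1/232290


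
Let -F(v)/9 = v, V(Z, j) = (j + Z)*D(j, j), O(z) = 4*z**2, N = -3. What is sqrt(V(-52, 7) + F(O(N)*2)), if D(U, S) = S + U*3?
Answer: 6*I*sqrt(53) ≈ 43.681*I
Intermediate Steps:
D(U, S) = S + 3*U
V(Z, j) = 4*j*(Z + j) (V(Z, j) = (j + Z)*(j + 3*j) = (Z + j)*(4*j) = 4*j*(Z + j))
F(v) = -9*v
sqrt(V(-52, 7) + F(O(N)*2)) = sqrt(4*7*(-52 + 7) - 9*4*(-3)**2*2) = sqrt(4*7*(-45) - 9*4*9*2) = sqrt(-1260 - 324*2) = sqrt(-1260 - 9*72) = sqrt(-1260 - 648) = sqrt(-1908) = 6*I*sqrt(53)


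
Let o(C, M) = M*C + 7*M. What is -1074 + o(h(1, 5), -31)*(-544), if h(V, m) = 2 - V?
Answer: 133838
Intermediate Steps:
o(C, M) = 7*M + C*M (o(C, M) = C*M + 7*M = 7*M + C*M)
-1074 + o(h(1, 5), -31)*(-544) = -1074 - 31*(7 + (2 - 1*1))*(-544) = -1074 - 31*(7 + (2 - 1))*(-544) = -1074 - 31*(7 + 1)*(-544) = -1074 - 31*8*(-544) = -1074 - 248*(-544) = -1074 + 134912 = 133838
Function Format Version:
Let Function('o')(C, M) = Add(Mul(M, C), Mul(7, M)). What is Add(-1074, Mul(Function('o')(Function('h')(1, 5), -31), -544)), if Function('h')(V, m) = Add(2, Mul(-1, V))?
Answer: 133838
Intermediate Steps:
Function('o')(C, M) = Add(Mul(7, M), Mul(C, M)) (Function('o')(C, M) = Add(Mul(C, M), Mul(7, M)) = Add(Mul(7, M), Mul(C, M)))
Add(-1074, Mul(Function('o')(Function('h')(1, 5), -31), -544)) = Add(-1074, Mul(Mul(-31, Add(7, Add(2, Mul(-1, 1)))), -544)) = Add(-1074, Mul(Mul(-31, Add(7, Add(2, -1))), -544)) = Add(-1074, Mul(Mul(-31, Add(7, 1)), -544)) = Add(-1074, Mul(Mul(-31, 8), -544)) = Add(-1074, Mul(-248, -544)) = Add(-1074, 134912) = 133838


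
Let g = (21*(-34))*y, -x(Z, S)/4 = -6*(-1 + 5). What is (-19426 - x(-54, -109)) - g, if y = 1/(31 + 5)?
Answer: -117013/6 ≈ -19502.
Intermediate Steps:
y = 1/36 ≈ 0.027778
x(Z, S) = 96 (x(Z, S) = -(-24)*(-1 + 5) = -(-24)*4 = -4*(-24) = 96)
g = -119/6 (g = (21*(-34))*(1/36) = -714*1/36 = -119/6 ≈ -19.833)
(-19426 - x(-54, -109)) - g = (-19426 - 1*96) - 1*(-119/6) = (-19426 - 96) + 119/6 = -19522 + 119/6 = -117013/6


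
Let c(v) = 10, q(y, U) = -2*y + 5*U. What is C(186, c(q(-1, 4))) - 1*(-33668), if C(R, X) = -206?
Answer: 33462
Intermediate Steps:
C(186, c(q(-1, 4))) - 1*(-33668) = -206 - 1*(-33668) = -206 + 33668 = 33462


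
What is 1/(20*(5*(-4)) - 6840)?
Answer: -1/7240 ≈ -0.00013812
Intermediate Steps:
1/(20*(5*(-4)) - 6840) = 1/(20*(-20) - 6840) = 1/(-400 - 6840) = 1/(-7240) = -1/7240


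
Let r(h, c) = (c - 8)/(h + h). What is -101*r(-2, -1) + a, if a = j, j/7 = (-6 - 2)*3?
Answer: -1581/4 ≈ -395.25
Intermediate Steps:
j = -168 (j = 7*((-6 - 2)*3) = 7*(-8*3) = 7*(-24) = -168)
a = -168
r(h, c) = (-8 + c)/(2*h) (r(h, c) = (-8 + c)/((2*h)) = (-8 + c)*(1/(2*h)) = (-8 + c)/(2*h))
-101*r(-2, -1) + a = -101*(-8 - 1)/(2*(-2)) - 168 = -101*(-1)*(-9)/(2*2) - 168 = -101*9/4 - 168 = -909/4 - 168 = -1581/4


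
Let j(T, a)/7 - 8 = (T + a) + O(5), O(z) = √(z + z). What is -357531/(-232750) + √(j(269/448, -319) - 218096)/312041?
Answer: 357531/232750 + √(-14097203 + 448*√10)/2496328 ≈ 1.5361 + 0.001504*I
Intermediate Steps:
O(z) = √2*√z (O(z) = √(2*z) = √2*√z)
j(T, a) = 56 + 7*T + 7*a + 7*√10 (j(T, a) = 56 + 7*((T + a) + √2*√5) = 56 + 7*((T + a) + √10) = 56 + 7*(T + a + √10) = 56 + (7*T + 7*a + 7*√10) = 56 + 7*T + 7*a + 7*√10)
-357531/(-232750) + √(j(269/448, -319) - 218096)/312041 = -357531/(-232750) + √((56 + 7*(269/448) + 7*(-319) + 7*√10) - 218096)/312041 = -357531*(-1/232750) + √((56 + 7*(269*(1/448)) - 2233 + 7*√10) - 218096)*(1/312041) = 357531/232750 + √((56 + 7*(269/448) - 2233 + 7*√10) - 218096)*(1/312041) = 357531/232750 + √((56 + 269/64 - 2233 + 7*√10) - 218096)*(1/312041) = 357531/232750 + √((-139059/64 + 7*√10) - 218096)*(1/312041) = 357531/232750 + √(-14097203/64 + 7*√10)*(1/312041) = 357531/232750 + √(-14097203/64 + 7*√10)/312041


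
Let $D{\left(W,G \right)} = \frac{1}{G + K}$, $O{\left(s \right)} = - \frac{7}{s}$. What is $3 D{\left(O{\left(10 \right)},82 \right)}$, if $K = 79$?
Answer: $\frac{3}{161} \approx 0.018634$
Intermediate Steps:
$D{\left(W,G \right)} = \frac{1}{79 + G}$ ($D{\left(W,G \right)} = \frac{1}{G + 79} = \frac{1}{79 + G}$)
$3 D{\left(O{\left(10 \right)},82 \right)} = \frac{3}{79 + 82} = \frac{3}{161}$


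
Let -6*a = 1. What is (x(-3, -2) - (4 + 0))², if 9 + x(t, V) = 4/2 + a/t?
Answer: 38809/324 ≈ 119.78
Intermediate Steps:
a = -⅙ (a = -⅙*1 = -⅙ ≈ -0.16667)
x(t, V) = -7 - 1/(6*t) (x(t, V) = -9 + (4/2 - 1/(6*t)) = -9 + (4*(½) - 1/(6*t)) = -9 + (2 - 1/(6*t)) = -7 - 1/(6*t))
(x(-3, -2) - (4 + 0))² = ((-7 - ⅙/(-3)) - (4 + 0))² = ((-7 - ⅙*(-⅓)) - 1*4)² = ((-7 + 1/18) - 4)² = (-125/18 - 4)² = (-197/18)² = 38809/324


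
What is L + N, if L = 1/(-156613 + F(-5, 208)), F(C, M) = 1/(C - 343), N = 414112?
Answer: 22569652698052/54501325 ≈ 4.1411e+5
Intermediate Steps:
F(C, M) = 1/(-343 + C)
L = -348/54501325 (L = 1/(-156613 + 1/(-343 - 5)) = 1/(-156613 + 1/(-348)) = 1/(-156613 - 1/348) = 1/(-54501325/348) = -348/54501325 ≈ -6.3852e-6)
L + N = -348/54501325 + 414112 = 22569652698052/54501325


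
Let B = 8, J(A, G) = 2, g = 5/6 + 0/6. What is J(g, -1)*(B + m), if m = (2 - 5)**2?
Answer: 34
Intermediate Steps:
g = 5/6 (g = 5*(1/6) + 0*(1/6) = 5/6 + 0 = 5/6 ≈ 0.83333)
m = 9 (m = (-3)**2 = 9)
J(g, -1)*(B + m) = 2*(8 + 9) = 2*17 = 34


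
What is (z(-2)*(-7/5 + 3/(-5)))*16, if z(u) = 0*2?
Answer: 0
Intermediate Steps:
z(u) = 0
(z(-2)*(-7/5 + 3/(-5)))*16 = (0*(-7/5 + 3/(-5)))*16 = (0*(-7*⅕ + 3*(-⅕)))*16 = (0*(-7/5 - ⅗))*16 = (0*(-2))*16 = 0*16 = 0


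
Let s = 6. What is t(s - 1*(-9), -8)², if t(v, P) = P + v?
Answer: 49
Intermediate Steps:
t(s - 1*(-9), -8)² = (-8 + (6 - 1*(-9)))² = (-8 + (6 + 9))² = (-8 + 15)² = 7² = 49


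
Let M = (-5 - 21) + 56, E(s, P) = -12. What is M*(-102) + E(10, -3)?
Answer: -3072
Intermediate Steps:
M = 30 (M = -26 + 56 = 30)
M*(-102) + E(10, -3) = 30*(-102) - 12 = -3060 - 12 = -3072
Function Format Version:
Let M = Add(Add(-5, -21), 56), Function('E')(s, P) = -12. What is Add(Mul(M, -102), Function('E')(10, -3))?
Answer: -3072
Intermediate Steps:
M = 30 (M = Add(-26, 56) = 30)
Add(Mul(M, -102), Function('E')(10, -3)) = Add(Mul(30, -102), -12) = Add(-3060, -12) = -3072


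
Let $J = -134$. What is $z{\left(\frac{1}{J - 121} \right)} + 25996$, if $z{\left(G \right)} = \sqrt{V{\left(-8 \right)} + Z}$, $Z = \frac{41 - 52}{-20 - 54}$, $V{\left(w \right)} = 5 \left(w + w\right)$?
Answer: $25996 + \frac{i \sqrt{437266}}{74} \approx 25996.0 + 8.936 i$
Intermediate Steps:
$V{\left(w \right)} = 10 w$ ($V{\left(w \right)} = 5 \cdot 2 w = 10 w$)
$Z = \frac{11}{74}$ ($Z = - \frac{11}{-74} = \left(-11\right) \left(- \frac{1}{74}\right) = \frac{11}{74} \approx 0.14865$)
$z{\left(G \right)} = \frac{i \sqrt{437266}}{74}$ ($z{\left(G \right)} = \sqrt{10 \left(-8\right) + \frac{11}{74}} = \sqrt{-80 + \frac{11}{74}} = \sqrt{- \frac{5909}{74}} = \frac{i \sqrt{437266}}{74}$)
$z{\left(\frac{1}{J - 121} \right)} + 25996 = \frac{i \sqrt{437266}}{74} + 25996 = 25996 + \frac{i \sqrt{437266}}{74}$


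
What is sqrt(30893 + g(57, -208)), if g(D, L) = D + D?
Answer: sqrt(31007) ≈ 176.09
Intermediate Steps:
g(D, L) = 2*D
sqrt(30893 + g(57, -208)) = sqrt(30893 + 2*57) = sqrt(30893 + 114) = sqrt(31007)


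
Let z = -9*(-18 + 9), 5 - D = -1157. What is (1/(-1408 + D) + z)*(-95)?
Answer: -1892875/246 ≈ -7694.6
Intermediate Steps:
D = 1162 (D = 5 - 1*(-1157) = 5 + 1157 = 1162)
z = 81 (z = -9*(-9) = 81)
(1/(-1408 + D) + z)*(-95) = (1/(-1408 + 1162) + 81)*(-95) = (1/(-246) + 81)*(-95) = (-1/246 + 81)*(-95) = (19925/246)*(-95) = -1892875/246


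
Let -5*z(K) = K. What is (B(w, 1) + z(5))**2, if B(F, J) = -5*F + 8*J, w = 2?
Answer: 9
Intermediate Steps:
z(K) = -K/5
(B(w, 1) + z(5))**2 = ((-5*2 + 8*1) - 1/5*5)**2 = ((-10 + 8) - 1)**2 = (-2 - 1)**2 = (-3)**2 = 9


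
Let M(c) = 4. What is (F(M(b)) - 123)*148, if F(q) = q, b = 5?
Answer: -17612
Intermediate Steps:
(F(M(b)) - 123)*148 = (4 - 123)*148 = -119*148 = -17612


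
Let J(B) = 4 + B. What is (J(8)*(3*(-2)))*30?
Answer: -2160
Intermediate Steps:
(J(8)*(3*(-2)))*30 = ((4 + 8)*(3*(-2)))*30 = (12*(-6))*30 = -72*30 = -2160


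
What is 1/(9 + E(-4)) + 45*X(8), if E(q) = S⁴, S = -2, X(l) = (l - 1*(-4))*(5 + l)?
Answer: 175501/25 ≈ 7020.0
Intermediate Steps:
X(l) = (4 + l)*(5 + l) (X(l) = (l + 4)*(5 + l) = (4 + l)*(5 + l))
E(q) = 16 (E(q) = (-2)⁴ = 16)
1/(9 + E(-4)) + 45*X(8) = 1/(9 + 16) + 45*(20 + 8² + 9*8) = 1/25 + 45*(20 + 64 + 72) = 1/25 + 45*156 = 1/25 + 7020 = 175501/25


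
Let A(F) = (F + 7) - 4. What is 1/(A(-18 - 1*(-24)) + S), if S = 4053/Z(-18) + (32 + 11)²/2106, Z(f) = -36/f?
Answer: 1053/2144306 ≈ 0.00049107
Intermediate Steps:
A(F) = 3 + F (A(F) = (7 + F) - 4 = 3 + F)
S = 2134829/1053 (S = 4053/((-36/(-18))) + (32 + 11)²/2106 = 4053/((-36*(-1/18))) + 43²*(1/2106) = 4053/2 + 1849*(1/2106) = 4053*(½) + 1849/2106 = 4053/2 + 1849/2106 = 2134829/1053 ≈ 2027.4)
1/(A(-18 - 1*(-24)) + S) = 1/((3 + (-18 - 1*(-24))) + 2134829/1053) = 1/((3 + (-18 + 24)) + 2134829/1053) = 1/((3 + 6) + 2134829/1053) = 1/(9 + 2134829/1053) = 1/(2144306/1053) = 1053/2144306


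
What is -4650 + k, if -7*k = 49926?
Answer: -82476/7 ≈ -11782.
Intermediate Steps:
k = -49926/7 (k = -⅐*49926 = -49926/7 ≈ -7132.3)
-4650 + k = -4650 - 49926/7 = -82476/7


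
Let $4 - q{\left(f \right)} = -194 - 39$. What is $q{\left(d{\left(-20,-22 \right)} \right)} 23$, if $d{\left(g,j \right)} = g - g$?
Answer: $5451$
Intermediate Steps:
$d{\left(g,j \right)} = 0$
$q{\left(f \right)} = 237$ ($q{\left(f \right)} = 4 - \left(-194 - 39\right) = 4 - -233 = 4 + 233 = 237$)
$q{\left(d{\left(-20,-22 \right)} \right)} 23 = 237 \cdot 23 = 5451$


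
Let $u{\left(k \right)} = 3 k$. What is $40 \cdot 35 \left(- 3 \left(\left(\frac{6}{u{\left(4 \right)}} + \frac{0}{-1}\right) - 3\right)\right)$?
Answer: $10500$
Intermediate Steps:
$40 \cdot 35 \left(- 3 \left(\left(\frac{6}{u{\left(4 \right)}} + \frac{0}{-1}\right) - 3\right)\right) = 40 \cdot 35 \left(- 3 \left(\left(\frac{6}{3 \cdot 4} + \frac{0}{-1}\right) - 3\right)\right) = 1400 \left(- 3 \left(\left(\frac{6}{12} + 0 \left(-1\right)\right) - 3\right)\right) = 1400 \left(- 3 \left(\left(6 \cdot \frac{1}{12} + 0\right) - 3\right)\right) = 1400 \left(- 3 \left(\left(\frac{1}{2} + 0\right) - 3\right)\right) = 1400 \left(- 3 \left(\frac{1}{2} - 3\right)\right) = 1400 \left(\left(-3\right) \left(- \frac{5}{2}\right)\right) = 1400 \cdot \frac{15}{2} = 10500$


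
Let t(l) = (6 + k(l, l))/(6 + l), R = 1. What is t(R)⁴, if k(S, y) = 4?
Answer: 10000/2401 ≈ 4.1649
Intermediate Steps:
t(l) = 10/(6 + l) (t(l) = (6 + 4)/(6 + l) = 10/(6 + l))
t(R)⁴ = (10/(6 + 1))⁴ = (10/7)⁴ = 10000/2401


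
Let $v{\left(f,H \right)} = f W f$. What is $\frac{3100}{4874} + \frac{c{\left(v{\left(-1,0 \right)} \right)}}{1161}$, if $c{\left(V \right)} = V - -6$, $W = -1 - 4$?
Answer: $\frac{1801987}{2829357} \approx 0.63689$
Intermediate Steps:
$W = -5$ ($W = -1 - 4 = -5$)
$v{\left(f,H \right)} = - 5 f^{2}$ ($v{\left(f,H \right)} = f \left(-5\right) f = - 5 f f = - 5 f^{2}$)
$c{\left(V \right)} = 6 + V$ ($c{\left(V \right)} = V + 6 = 6 + V$)
$\frac{3100}{4874} + \frac{c{\left(v{\left(-1,0 \right)} \right)}}{1161} = \frac{3100}{4874} + \frac{6 - 5 \left(-1\right)^{2}}{1161} = 3100 \cdot \frac{1}{4874} + \left(6 - 5\right) \frac{1}{1161} = \frac{1550}{2437} + \left(6 - 5\right) \frac{1}{1161} = \frac{1550}{2437} + 1 \cdot \frac{1}{1161} = \frac{1550}{2437} + \frac{1}{1161} = \frac{1801987}{2829357}$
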